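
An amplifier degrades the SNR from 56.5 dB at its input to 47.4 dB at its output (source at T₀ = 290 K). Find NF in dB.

9.1 dB

NF (dB) = SNR_in(dB) − SNR_out(dB) when the source is at T₀
NF = 56.5 − 47.4 = 9.1 dB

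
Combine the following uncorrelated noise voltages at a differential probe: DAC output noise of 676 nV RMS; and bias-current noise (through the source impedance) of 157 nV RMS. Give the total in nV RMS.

694 nV

Uncorrelated sources add in power (mean-square): V_tot = √(ΣV_i²)
V_tot = √[(6.76×10⁻⁷)² + (1.57×10⁻⁷)²] = 6.94×10⁻⁷ V = 694 nV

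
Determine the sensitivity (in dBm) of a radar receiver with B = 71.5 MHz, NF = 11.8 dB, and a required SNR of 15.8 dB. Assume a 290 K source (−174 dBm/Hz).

−67.9 dBm

Sensitivity = −174 + 10 log₁₀(B) + NF + SNR_min
= −174 + 78.54 + 11.8 + 15.8
= −67.86 dBm → −67.9 dBm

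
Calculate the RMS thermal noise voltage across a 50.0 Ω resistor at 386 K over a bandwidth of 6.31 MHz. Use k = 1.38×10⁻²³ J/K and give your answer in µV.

2.59 µV

V_n = √(4kTRB)
4kTRB = 4 × 1.38×10⁻²³ × 386 × 5.00×10¹ × 6.31×10⁶ = 6.72×10⁻¹² V²
V_n = √(6.72×10⁻¹²) = 2.59×10⁻⁶ V = 2.59 µV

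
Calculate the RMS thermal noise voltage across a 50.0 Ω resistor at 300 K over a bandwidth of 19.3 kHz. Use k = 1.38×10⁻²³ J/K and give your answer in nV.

126 nV

V_n = √(4kTRB)
4kTRB = 4 × 1.38×10⁻²³ × 300 × 5.00×10¹ × 1.93×10⁴ = 1.60×10⁻¹⁴ V²
V_n = √(1.60×10⁻¹⁴) = 1.26×10⁻⁷ V = 126 nV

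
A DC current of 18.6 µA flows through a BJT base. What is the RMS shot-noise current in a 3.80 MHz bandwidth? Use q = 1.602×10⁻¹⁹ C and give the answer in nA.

I_n = √(2qI·B)
2qI·B = 2 × 1.602×10⁻¹⁹ × 1.86×10⁻⁵ × 3.80×10⁶ = 2.26×10⁻¹⁷ A²
I_n = √(2.26×10⁻¹⁷) = 4.76×10⁻⁹ A = 4.76 nA

4.76 nA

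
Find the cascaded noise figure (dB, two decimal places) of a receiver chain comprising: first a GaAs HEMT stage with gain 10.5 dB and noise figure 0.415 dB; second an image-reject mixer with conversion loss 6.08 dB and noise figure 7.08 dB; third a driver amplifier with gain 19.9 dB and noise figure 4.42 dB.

Convert to linear (a loss of L dB is a gain of −L dB): F_i = 10^(NF_i/10), G_i = 10^(G_i,dB/10)
  Stage 1: F_1 = 10^(0.415/10) = 1.100, G_1 = 10^(10.5/10) = 11.22
  Stage 2: F_2 = 10^(7.08/10) = 5.105, G_2 = 10^(−6.08/10) = 0.2466
  Stage 3: F_3 = 10^(4.42/10) = 2.767, G_3 = 10^(19.9/10) = 97.72
Friis cascade:
  F = 1.100 + (5.105 − 1)/11.22 + (2.767 − 1)/2.767 = 2.105
NF = 10 log₁₀(2.105) = 3.23 dB

3.23 dB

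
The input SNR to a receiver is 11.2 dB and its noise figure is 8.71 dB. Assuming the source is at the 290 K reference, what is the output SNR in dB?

By definition F = SNR_in/SNR_out, so in dB: SNR_out = SNR_in − NF
SNR_out = 11.2 − 8.71 = 2.49 dB

2.49 dB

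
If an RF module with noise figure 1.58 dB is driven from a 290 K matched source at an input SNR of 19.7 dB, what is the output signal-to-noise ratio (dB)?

18.12 dB

By definition F = SNR_in/SNR_out, so in dB: SNR_out = SNR_in − NF
SNR_out = 19.7 − 1.58 = 18.12 dB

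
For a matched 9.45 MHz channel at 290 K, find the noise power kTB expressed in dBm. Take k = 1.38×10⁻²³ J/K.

P_n = kTB = 1.38×10⁻²³ × 290 × 9.45×10⁶ = 3.78×10⁻¹⁴ W
In dBm: 10 log₁₀(3.78×10⁻¹⁴ / 10⁻³) = −104.2 dBm

−104.2 dBm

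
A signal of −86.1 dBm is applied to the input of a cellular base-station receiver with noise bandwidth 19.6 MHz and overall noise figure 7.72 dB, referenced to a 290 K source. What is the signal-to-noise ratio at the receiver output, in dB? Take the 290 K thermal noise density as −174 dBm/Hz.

7.3 dB

Noise floor: N = −174 + 10 log₁₀(B) + NF
10 log₁₀(1.96×10⁷) = 72.92 dB
N = −174 + 72.92 + 7.72 = −93.36 dBm
SNR = P_sig − N = −86.1 − (−93.36) = 7.26 dB → 7.3 dB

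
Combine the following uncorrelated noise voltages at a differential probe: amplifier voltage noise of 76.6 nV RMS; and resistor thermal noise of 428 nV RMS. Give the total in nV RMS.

Uncorrelated sources add in power (mean-square): V_tot = √(ΣV_i²)
V_tot = √[(7.66×10⁻⁸)² + (4.28×10⁻⁷)²] = 4.35×10⁻⁷ V = 435 nV

435 nV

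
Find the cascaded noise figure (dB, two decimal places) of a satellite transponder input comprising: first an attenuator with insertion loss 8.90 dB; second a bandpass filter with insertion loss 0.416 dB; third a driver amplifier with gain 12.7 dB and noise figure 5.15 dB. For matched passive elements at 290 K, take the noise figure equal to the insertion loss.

Convert to linear (a loss of L dB is a gain of −L dB): F_i = 10^(NF_i/10), G_i = 10^(G_i,dB/10)
  Stage 1: F_1 = 10^(8.90/10) = 7.762, G_1 = 10^(−8.90/10) = 0.1288
  Stage 2: F_2 = 10^(0.416/10) = 1.101, G_2 = 10^(−0.416/10) = 0.9087
  Stage 3: F_3 = 10^(5.15/10) = 3.273, G_3 = 10^(12.7/10) = 18.62
Friis cascade:
  F = 7.762 + (1.101 − 1)/0.1288 + (3.273 − 1)/0.1171 = 27.96
NF = 10 log₁₀(27.96) = 14.47 dB

14.47 dB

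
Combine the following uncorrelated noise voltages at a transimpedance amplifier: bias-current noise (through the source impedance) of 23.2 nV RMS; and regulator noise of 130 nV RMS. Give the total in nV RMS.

Uncorrelated sources add in power (mean-square): V_tot = √(ΣV_i²)
V_tot = √[(2.32×10⁻⁸)² + (1.30×10⁻⁷)²] = 1.32×10⁻⁷ V = 132 nV

132 nV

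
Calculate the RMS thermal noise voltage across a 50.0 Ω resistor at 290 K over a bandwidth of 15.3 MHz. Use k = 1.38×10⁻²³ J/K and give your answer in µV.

V_n = √(4kTRB)
4kTRB = 4 × 1.38×10⁻²³ × 290 × 5.00×10¹ × 1.53×10⁷ = 1.22×10⁻¹¹ V²
V_n = √(1.22×10⁻¹¹) = 3.50×10⁻⁶ V = 3.50 µV

3.50 µV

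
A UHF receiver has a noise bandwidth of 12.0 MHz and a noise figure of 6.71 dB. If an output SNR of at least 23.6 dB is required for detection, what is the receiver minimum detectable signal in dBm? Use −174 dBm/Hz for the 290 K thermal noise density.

−72.9 dBm

Sensitivity = −174 + 10 log₁₀(B) + NF + SNR_min
= −174 + 70.79 + 6.71 + 23.6
= −72.90 dBm → −72.9 dBm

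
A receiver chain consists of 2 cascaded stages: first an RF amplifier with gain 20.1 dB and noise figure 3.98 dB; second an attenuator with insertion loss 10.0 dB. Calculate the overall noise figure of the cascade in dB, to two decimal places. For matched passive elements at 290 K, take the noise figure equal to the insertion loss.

Convert to linear (a loss of L dB is a gain of −L dB): F_i = 10^(NF_i/10), G_i = 10^(G_i,dB/10)
  Stage 1: F_1 = 10^(3.98/10) = 2.500, G_1 = 10^(20.1/10) = 102.3
  Stage 2: F_2 = 10^(10.0/10) = 10.00, G_2 = 10^(−10.0/10) = 0.1000
Friis cascade:
  F = 2.500 + (10.00 − 1)/102.3 = 2.588
NF = 10 log₁₀(2.588) = 4.13 dB

4.13 dB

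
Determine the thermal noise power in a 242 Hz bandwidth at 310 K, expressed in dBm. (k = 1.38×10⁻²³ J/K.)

P_n = kTB = 1.38×10⁻²³ × 310 × 2.42×10² = 1.04×10⁻¹⁸ W
In dBm: 10 log₁₀(1.04×10⁻¹⁸ / 10⁻³) = −149.8 dBm

−149.8 dBm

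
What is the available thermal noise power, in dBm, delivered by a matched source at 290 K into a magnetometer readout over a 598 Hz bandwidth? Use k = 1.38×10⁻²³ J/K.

−146.2 dBm

P_n = kTB = 1.38×10⁻²³ × 290 × 5.98×10² = 2.39×10⁻¹⁸ W
In dBm: 10 log₁₀(2.39×10⁻¹⁸ / 10⁻³) = −146.2 dBm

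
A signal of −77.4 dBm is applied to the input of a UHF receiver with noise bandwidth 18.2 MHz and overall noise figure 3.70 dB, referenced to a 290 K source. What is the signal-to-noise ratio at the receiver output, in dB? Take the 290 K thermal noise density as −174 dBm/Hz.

20.3 dB

Noise floor: N = −174 + 10 log₁₀(B) + NF
10 log₁₀(1.82×10⁷) = 72.6 dB
N = −174 + 72.6 + 3.70 = −97.70 dBm
SNR = P_sig − N = −77.4 − (−97.70) = 20.30 dB → 20.3 dB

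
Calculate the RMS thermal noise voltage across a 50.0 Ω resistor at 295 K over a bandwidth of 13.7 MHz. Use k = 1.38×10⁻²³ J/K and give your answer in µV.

3.34 µV

V_n = √(4kTRB)
4kTRB = 4 × 1.38×10⁻²³ × 295 × 5.00×10¹ × 1.37×10⁷ = 1.12×10⁻¹¹ V²
V_n = √(1.12×10⁻¹¹) = 3.34×10⁻⁶ V = 3.34 µV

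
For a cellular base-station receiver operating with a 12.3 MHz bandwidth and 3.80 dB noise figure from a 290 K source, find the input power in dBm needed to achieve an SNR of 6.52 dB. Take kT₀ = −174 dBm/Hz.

−92.8 dBm

Sensitivity = −174 + 10 log₁₀(B) + NF + SNR_min
= −174 + 70.9 + 3.80 + 6.52
= −92.78 dBm → −92.8 dBm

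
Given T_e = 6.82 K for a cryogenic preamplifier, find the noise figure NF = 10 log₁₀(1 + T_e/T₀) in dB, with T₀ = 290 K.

F = 1 + T_e/T₀ = 1 + 6.82/290 = 1.02352
NF = 10 log₁₀(1.02352) = 0.101 dB

0.101 dB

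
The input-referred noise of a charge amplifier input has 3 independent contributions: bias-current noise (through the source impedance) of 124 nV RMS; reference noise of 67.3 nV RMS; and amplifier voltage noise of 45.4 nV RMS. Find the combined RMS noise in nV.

Uncorrelated sources add in power (mean-square): V_tot = √(ΣV_i²)
V_tot = √[(1.24×10⁻⁷)² + (6.73×10⁻⁸)² + (4.54×10⁻⁸)²] = 1.48×10⁻⁷ V = 148 nV

148 nV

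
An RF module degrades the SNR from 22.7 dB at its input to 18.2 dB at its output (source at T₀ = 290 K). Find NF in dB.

4.5 dB

NF (dB) = SNR_in(dB) − SNR_out(dB) when the source is at T₀
NF = 22.7 − 18.2 = 4.5 dB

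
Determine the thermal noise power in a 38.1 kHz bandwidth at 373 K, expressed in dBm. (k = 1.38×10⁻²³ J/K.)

P_n = kTB = 1.38×10⁻²³ × 373 × 3.81×10⁴ = 1.96×10⁻¹⁶ W
In dBm: 10 log₁₀(1.96×10⁻¹⁶ / 10⁻³) = −127.1 dBm

−127.1 dBm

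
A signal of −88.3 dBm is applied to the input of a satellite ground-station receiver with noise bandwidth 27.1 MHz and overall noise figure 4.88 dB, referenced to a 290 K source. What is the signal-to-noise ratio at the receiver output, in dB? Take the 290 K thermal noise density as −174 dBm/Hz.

6.5 dB

Noise floor: N = −174 + 10 log₁₀(B) + NF
10 log₁₀(2.71×10⁷) = 74.33 dB
N = −174 + 74.33 + 4.88 = −94.79 dBm
SNR = P_sig − N = −88.3 − (−94.79) = 6.49 dB → 6.5 dB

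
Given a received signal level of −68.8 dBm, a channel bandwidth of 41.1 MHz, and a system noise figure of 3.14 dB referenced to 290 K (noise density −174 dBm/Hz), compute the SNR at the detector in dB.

Noise floor: N = −174 + 10 log₁₀(B) + NF
10 log₁₀(4.11×10⁷) = 76.14 dB
N = −174 + 76.14 + 3.14 = −94.72 dBm
SNR = P_sig − N = −68.8 − (−94.72) = 25.92 dB → 25.9 dB

25.9 dB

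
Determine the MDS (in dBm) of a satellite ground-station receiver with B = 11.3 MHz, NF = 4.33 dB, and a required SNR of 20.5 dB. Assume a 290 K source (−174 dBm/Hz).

Sensitivity = −174 + 10 log₁₀(B) + NF + SNR_min
= −174 + 70.53 + 4.33 + 20.5
= −78.64 dBm → −78.6 dBm

−78.6 dBm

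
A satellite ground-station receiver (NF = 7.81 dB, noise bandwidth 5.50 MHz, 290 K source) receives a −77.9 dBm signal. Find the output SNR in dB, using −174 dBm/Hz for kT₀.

Noise floor: N = −174 + 10 log₁₀(B) + NF
10 log₁₀(5.50×10⁶) = 67.4 dB
N = −174 + 67.4 + 7.81 = −98.79 dBm
SNR = P_sig − N = −77.9 − (−98.79) = 20.89 dB → 20.9 dB

20.9 dB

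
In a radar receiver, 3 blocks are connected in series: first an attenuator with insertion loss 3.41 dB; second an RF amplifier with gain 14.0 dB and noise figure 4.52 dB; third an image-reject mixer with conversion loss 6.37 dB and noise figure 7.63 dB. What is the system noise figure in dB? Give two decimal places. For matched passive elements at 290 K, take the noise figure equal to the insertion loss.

Convert to linear (a loss of L dB is a gain of −L dB): F_i = 10^(NF_i/10), G_i = 10^(G_i,dB/10)
  Stage 1: F_1 = 10^(3.41/10) = 2.193, G_1 = 10^(−3.41/10) = 0.4560
  Stage 2: F_2 = 10^(4.52/10) = 2.831, G_2 = 10^(14.0/10) = 25.12
  Stage 3: F_3 = 10^(7.63/10) = 5.794, G_3 = 10^(−6.37/10) = 0.2307
Friis cascade:
  F = 2.193 + (2.831 − 1)/0.4560 + (5.794 − 1)/11.46 = 6.627
NF = 10 log₁₀(6.627) = 8.21 dB

8.21 dB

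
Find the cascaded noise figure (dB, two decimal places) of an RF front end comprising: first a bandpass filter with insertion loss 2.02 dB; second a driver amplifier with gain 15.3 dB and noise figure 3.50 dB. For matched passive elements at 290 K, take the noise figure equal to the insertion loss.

5.52 dB

Convert to linear (a loss of L dB is a gain of −L dB): F_i = 10^(NF_i/10), G_i = 10^(G_i,dB/10)
  Stage 1: F_1 = 10^(2.02/10) = 1.592, G_1 = 10^(−2.02/10) = 0.6281
  Stage 2: F_2 = 10^(3.50/10) = 2.239, G_2 = 10^(15.3/10) = 33.88
Friis cascade:
  F = 1.592 + (2.239 − 1)/0.6281 = 3.565
NF = 10 log₁₀(3.565) = 5.52 dB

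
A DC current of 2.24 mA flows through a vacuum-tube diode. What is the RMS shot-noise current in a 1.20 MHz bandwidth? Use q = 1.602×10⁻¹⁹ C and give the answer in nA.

I_n = √(2qI·B)
2qI·B = 2 × 1.602×10⁻¹⁹ × 2.24×10⁻³ × 1.20×10⁶ = 8.61×10⁻¹⁶ A²
I_n = √(8.61×10⁻¹⁶) = 2.93×10⁻⁸ A = 29.3 nA

29.3 nA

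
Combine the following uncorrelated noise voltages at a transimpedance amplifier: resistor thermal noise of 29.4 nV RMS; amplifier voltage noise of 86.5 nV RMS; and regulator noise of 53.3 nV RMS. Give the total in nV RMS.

Uncorrelated sources add in power (mean-square): V_tot = √(ΣV_i²)
V_tot = √[(2.94×10⁻⁸)² + (8.65×10⁻⁸)² + (5.33×10⁻⁸)²] = 1.06×10⁻⁷ V = 106 nV

106 nV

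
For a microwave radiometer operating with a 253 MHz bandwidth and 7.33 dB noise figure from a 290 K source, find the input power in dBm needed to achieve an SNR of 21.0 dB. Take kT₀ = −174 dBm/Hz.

−61.6 dBm

Sensitivity = −174 + 10 log₁₀(B) + NF + SNR_min
= −174 + 84.03 + 7.33 + 21.0
= −61.64 dBm → −61.6 dBm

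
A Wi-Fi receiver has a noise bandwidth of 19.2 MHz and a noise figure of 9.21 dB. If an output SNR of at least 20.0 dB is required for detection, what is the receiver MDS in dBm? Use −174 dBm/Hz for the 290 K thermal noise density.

Sensitivity = −174 + 10 log₁₀(B) + NF + SNR_min
= −174 + 72.83 + 9.21 + 20.0
= −71.96 dBm → −72.0 dBm

−72.0 dBm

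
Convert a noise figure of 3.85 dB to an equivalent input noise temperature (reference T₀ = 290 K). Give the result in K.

414 K

F = 10^(3.85/10) = 2.42661
T_e = (F − 1)·T₀ = (2.42661 − 1) × 290 = 414 K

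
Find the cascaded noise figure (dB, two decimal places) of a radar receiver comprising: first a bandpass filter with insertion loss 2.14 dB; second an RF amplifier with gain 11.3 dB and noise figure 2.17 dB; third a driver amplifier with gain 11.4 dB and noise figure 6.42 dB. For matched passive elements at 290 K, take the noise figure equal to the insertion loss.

Convert to linear (a loss of L dB is a gain of −L dB): F_i = 10^(NF_i/10), G_i = 10^(G_i,dB/10)
  Stage 1: F_1 = 10^(2.14/10) = 1.637, G_1 = 10^(−2.14/10) = 0.6109
  Stage 2: F_2 = 10^(2.17/10) = 1.648, G_2 = 10^(11.3/10) = 13.49
  Stage 3: F_3 = 10^(6.42/10) = 4.385, G_3 = 10^(11.4/10) = 13.80
Friis cascade:
  F = 1.637 + (1.648 − 1)/0.6109 + (4.385 − 1)/8.241 = 3.109
NF = 10 log₁₀(3.109) = 4.93 dB

4.93 dB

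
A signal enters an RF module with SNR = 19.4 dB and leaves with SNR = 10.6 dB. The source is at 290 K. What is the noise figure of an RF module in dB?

8.8 dB

NF (dB) = SNR_in(dB) − SNR_out(dB) when the source is at T₀
NF = 19.4 − 10.6 = 8.8 dB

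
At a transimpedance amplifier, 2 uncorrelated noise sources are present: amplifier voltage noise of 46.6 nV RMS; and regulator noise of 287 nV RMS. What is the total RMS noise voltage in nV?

Uncorrelated sources add in power (mean-square): V_tot = √(ΣV_i²)
V_tot = √[(4.66×10⁻⁸)² + (2.87×10⁻⁷)²] = 2.91×10⁻⁷ V = 291 nV

291 nV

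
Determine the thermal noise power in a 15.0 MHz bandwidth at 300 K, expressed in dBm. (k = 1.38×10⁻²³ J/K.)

−102.1 dBm

P_n = kTB = 1.38×10⁻²³ × 300 × 1.50×10⁷ = 6.21×10⁻¹⁴ W
In dBm: 10 log₁₀(6.21×10⁻¹⁴ / 10⁻³) = −102.1 dBm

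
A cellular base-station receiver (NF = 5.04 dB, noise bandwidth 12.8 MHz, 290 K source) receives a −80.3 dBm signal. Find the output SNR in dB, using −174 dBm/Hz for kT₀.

Noise floor: N = −174 + 10 log₁₀(B) + NF
10 log₁₀(1.28×10⁷) = 71.07 dB
N = −174 + 71.07 + 5.04 = −97.89 dBm
SNR = P_sig − N = −80.3 − (−97.89) = 17.59 dB → 17.6 dB

17.6 dB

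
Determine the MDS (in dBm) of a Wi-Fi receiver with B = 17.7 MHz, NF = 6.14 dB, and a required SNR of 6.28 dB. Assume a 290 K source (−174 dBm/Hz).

−89.1 dBm

Sensitivity = −174 + 10 log₁₀(B) + NF + SNR_min
= −174 + 72.48 + 6.14 + 6.28
= −89.10 dBm → −89.1 dBm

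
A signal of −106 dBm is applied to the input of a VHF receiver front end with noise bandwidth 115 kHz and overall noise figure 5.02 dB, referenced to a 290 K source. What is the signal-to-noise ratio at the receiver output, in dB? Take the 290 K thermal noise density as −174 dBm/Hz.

12.4 dB

Noise floor: N = −174 + 10 log₁₀(B) + NF
10 log₁₀(1.15×10⁵) = 50.61 dB
N = −174 + 50.61 + 5.02 = −118.37 dBm
SNR = P_sig − N = −106 − (−118.37) = 12.37 dB → 12.4 dB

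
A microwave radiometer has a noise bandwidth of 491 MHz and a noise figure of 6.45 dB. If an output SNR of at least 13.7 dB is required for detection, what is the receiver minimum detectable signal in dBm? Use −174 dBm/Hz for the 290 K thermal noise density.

−66.9 dBm

Sensitivity = −174 + 10 log₁₀(B) + NF + SNR_min
= −174 + 86.91 + 6.45 + 13.7
= −66.94 dBm → −66.9 dBm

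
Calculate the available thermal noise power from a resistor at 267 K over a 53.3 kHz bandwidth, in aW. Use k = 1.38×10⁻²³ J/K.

196 aW

P_n = kTB = 1.38×10⁻²³ × 267 × 5.33×10⁴ = 1.96×10⁻¹⁶ W = 196 aW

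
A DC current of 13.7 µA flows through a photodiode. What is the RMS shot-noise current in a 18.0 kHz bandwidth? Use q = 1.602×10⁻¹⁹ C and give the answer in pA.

I_n = √(2qI·B)
2qI·B = 2 × 1.602×10⁻¹⁹ × 1.37×10⁻⁵ × 1.80×10⁴ = 7.90×10⁻²⁰ A²
I_n = √(7.90×10⁻²⁰) = 2.81×10⁻¹⁰ A = 281 pA

281 pA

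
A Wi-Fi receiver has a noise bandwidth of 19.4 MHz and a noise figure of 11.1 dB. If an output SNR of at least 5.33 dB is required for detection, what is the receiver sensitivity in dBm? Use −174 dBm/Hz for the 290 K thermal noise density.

Sensitivity = −174 + 10 log₁₀(B) + NF + SNR_min
= −174 + 72.88 + 11.1 + 5.33
= −84.69 dBm → −84.7 dBm

−84.7 dBm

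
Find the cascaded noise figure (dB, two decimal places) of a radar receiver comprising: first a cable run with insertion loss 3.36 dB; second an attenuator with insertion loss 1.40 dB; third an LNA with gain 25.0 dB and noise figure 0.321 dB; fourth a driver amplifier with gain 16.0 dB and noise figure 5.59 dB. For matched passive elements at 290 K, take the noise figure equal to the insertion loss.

Convert to linear (a loss of L dB is a gain of −L dB): F_i = 10^(NF_i/10), G_i = 10^(G_i,dB/10)
  Stage 1: F_1 = 10^(3.36/10) = 2.168, G_1 = 10^(−3.36/10) = 0.4613
  Stage 2: F_2 = 10^(1.40/10) = 1.380, G_2 = 10^(−1.40/10) = 0.7244
  Stage 3: F_3 = 10^(0.321/10) = 1.077, G_3 = 10^(25.0/10) = 316.2
  Stage 4: F_4 = 10^(5.59/10) = 3.622, G_4 = 10^(16.0/10) = 39.81
Friis cascade:
  F = 2.168 + (1.380 − 1)/0.4613 + (1.077 − 1)/0.3342 + (3.622 − 1)/105.7 = 3.247
NF = 10 log₁₀(3.247) = 5.11 dB

5.11 dB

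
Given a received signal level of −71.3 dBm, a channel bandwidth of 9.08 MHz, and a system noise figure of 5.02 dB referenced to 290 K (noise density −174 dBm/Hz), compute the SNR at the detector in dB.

Noise floor: N = −174 + 10 log₁₀(B) + NF
10 log₁₀(9.08×10⁶) = 69.58 dB
N = −174 + 69.58 + 5.02 = −99.40 dBm
SNR = P_sig − N = −71.3 − (−99.40) = 28.10 dB → 28.1 dB

28.1 dB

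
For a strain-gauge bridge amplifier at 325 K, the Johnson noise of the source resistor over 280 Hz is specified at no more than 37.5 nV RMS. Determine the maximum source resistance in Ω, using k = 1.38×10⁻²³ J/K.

280 Ω

Johnson–Nyquist: V_n = √(4kTRB) ⇒ R = V_n² / (4kTB)
4kTB = 4 × 1.38×10⁻²³ × 325 × 2.80×10² = 5.02×10⁻¹⁸
R = (3.75×10⁻⁸)² / 5.02×10⁻¹⁸ = 2.80×10² Ω = 280 Ω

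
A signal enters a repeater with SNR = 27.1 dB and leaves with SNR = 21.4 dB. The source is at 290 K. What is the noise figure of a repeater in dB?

NF (dB) = SNR_in(dB) − SNR_out(dB) when the source is at T₀
NF = 27.1 − 21.4 = 5.7 dB

5.7 dB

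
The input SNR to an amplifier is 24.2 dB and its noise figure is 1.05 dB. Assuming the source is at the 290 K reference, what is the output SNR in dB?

23.15 dB

By definition F = SNR_in/SNR_out, so in dB: SNR_out = SNR_in − NF
SNR_out = 24.2 − 1.05 = 23.15 dB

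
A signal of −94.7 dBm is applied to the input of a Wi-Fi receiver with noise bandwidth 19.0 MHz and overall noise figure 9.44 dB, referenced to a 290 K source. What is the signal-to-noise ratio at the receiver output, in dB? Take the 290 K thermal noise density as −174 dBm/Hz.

−2.9 dB

Noise floor: N = −174 + 10 log₁₀(B) + NF
10 log₁₀(1.90×10⁷) = 72.79 dB
N = −174 + 72.79 + 9.44 = −91.77 dBm
SNR = P_sig − N = −94.7 − (−91.77) = −2.93 dB → −2.9 dB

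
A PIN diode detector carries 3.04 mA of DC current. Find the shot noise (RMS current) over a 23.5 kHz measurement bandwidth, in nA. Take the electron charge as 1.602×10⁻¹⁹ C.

4.78 nA

I_n = √(2qI·B)
2qI·B = 2 × 1.602×10⁻¹⁹ × 3.04×10⁻³ × 2.35×10⁴ = 2.29×10⁻¹⁷ A²
I_n = √(2.29×10⁻¹⁷) = 4.78×10⁻⁹ A = 4.78 nA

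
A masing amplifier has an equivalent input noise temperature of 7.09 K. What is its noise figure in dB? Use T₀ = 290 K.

F = 1 + T_e/T₀ = 1 + 7.09/290 = 1.02445
NF = 10 log₁₀(1.02445) = 0.105 dB

0.105 dB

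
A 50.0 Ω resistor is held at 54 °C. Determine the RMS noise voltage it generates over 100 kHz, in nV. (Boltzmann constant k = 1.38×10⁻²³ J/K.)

300 nV

T = 54 °C + 273.15 = 327.15 K
V_n = √(4kTRB)
4kTRB = 4 × 1.38×10⁻²³ × 327.15 × 5.00×10¹ × 1.00×10⁵ = 9.03×10⁻¹⁴ V²
V_n = √(9.03×10⁻¹⁴) = 3.00×10⁻⁷ V = 300 nV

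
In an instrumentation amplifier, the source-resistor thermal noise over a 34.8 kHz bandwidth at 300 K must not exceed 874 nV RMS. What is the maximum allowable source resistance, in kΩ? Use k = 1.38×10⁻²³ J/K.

1.33 kΩ

Johnson–Nyquist: V_n = √(4kTRB) ⇒ R = V_n² / (4kTB)
4kTB = 4 × 1.38×10⁻²³ × 300 × 3.48×10⁴ = 5.76×10⁻¹⁶
R = (8.74×10⁻⁷)² / 5.76×10⁻¹⁶ = 1.33×10³ Ω = 1.33 kΩ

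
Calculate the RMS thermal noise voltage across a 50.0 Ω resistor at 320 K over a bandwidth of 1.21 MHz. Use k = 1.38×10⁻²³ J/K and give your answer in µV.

V_n = √(4kTRB)
4kTRB = 4 × 1.38×10⁻²³ × 320 × 5.00×10¹ × 1.21×10⁶ = 1.07×10⁻¹² V²
V_n = √(1.07×10⁻¹²) = 1.03×10⁻⁶ V = 1.03 µV

1.03 µV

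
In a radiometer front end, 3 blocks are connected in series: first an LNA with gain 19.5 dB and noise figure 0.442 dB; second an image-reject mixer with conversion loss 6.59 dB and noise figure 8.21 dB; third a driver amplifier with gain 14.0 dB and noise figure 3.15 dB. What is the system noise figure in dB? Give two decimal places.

Convert to linear (a loss of L dB is a gain of −L dB): F_i = 10^(NF_i/10), G_i = 10^(G_i,dB/10)
  Stage 1: F_1 = 10^(0.442/10) = 1.107, G_1 = 10^(19.5/10) = 89.13
  Stage 2: F_2 = 10^(8.21/10) = 6.622, G_2 = 10^(−6.59/10) = 0.2193
  Stage 3: F_3 = 10^(3.15/10) = 2.065, G_3 = 10^(14.0/10) = 25.12
Friis cascade:
  F = 1.107 + (6.622 − 1)/89.13 + (2.065 − 1)/19.54 = 1.225
NF = 10 log₁₀(1.225) = 0.88 dB

0.88 dB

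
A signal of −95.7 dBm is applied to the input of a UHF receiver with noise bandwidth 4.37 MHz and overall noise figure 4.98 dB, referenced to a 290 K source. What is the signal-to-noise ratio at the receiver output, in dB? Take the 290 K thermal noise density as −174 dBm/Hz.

6.9 dB

Noise floor: N = −174 + 10 log₁₀(B) + NF
10 log₁₀(4.37×10⁶) = 66.4 dB
N = −174 + 66.4 + 4.98 = −102.62 dBm
SNR = P_sig − N = −95.7 − (−102.62) = 6.92 dB → 6.9 dB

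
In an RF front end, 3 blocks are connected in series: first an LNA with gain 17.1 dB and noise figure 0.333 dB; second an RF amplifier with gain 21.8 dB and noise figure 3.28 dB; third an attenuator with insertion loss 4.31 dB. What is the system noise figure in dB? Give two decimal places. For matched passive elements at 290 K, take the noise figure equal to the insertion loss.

0.42 dB

Convert to linear (a loss of L dB is a gain of −L dB): F_i = 10^(NF_i/10), G_i = 10^(G_i,dB/10)
  Stage 1: F_1 = 10^(0.333/10) = 1.080, G_1 = 10^(17.1/10) = 51.29
  Stage 2: F_2 = 10^(3.28/10) = 2.128, G_2 = 10^(21.8/10) = 151.4
  Stage 3: F_3 = 10^(4.31/10) = 2.698, G_3 = 10^(−4.31/10) = 0.3707
Friis cascade:
  F = 1.080 + (2.128 − 1)/51.29 + (2.698 − 1)/7762 = 1.102
NF = 10 log₁₀(1.102) = 0.42 dB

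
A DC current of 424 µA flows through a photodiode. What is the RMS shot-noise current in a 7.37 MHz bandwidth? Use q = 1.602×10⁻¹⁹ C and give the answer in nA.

31.6 nA

I_n = √(2qI·B)
2qI·B = 2 × 1.602×10⁻¹⁹ × 4.24×10⁻⁴ × 7.37×10⁶ = 1.00×10⁻¹⁵ A²
I_n = √(1.00×10⁻¹⁵) = 3.16×10⁻⁸ A = 31.6 nA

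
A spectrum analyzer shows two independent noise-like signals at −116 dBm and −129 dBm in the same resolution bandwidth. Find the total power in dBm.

−115.8 dBm

Convert to linear, add, convert back:
P₁ = 2.51×10⁻¹⁵ W, P₂ = 1.26×10⁻¹⁶ W
P_tot = 2.64×10⁻¹⁵ W → 10 log₁₀(P_tot / 10⁻³) = −115.8 dBm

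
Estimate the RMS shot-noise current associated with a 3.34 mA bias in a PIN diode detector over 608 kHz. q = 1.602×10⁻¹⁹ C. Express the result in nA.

25.5 nA

I_n = √(2qI·B)
2qI·B = 2 × 1.602×10⁻¹⁹ × 3.34×10⁻³ × 6.08×10⁵ = 6.51×10⁻¹⁶ A²
I_n = √(6.51×10⁻¹⁶) = 2.55×10⁻⁸ A = 25.5 nA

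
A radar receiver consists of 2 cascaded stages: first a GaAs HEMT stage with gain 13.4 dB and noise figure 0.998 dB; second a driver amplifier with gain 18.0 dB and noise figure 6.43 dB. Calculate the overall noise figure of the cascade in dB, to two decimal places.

1.50 dB

Convert to linear (a loss of L dB is a gain of −L dB): F_i = 10^(NF_i/10), G_i = 10^(G_i,dB/10)
  Stage 1: F_1 = 10^(0.998/10) = 1.258, G_1 = 10^(13.4/10) = 21.88
  Stage 2: F_2 = 10^(6.43/10) = 4.395, G_2 = 10^(18.0/10) = 63.10
Friis cascade:
  F = 1.258 + (4.395 − 1)/21.88 = 1.414
NF = 10 log₁₀(1.414) = 1.50 dB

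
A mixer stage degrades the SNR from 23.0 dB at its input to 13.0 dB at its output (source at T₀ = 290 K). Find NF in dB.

NF (dB) = SNR_in(dB) − SNR_out(dB) when the source is at T₀
NF = 23.0 − 13.0 = 10.0 dB

10.0 dB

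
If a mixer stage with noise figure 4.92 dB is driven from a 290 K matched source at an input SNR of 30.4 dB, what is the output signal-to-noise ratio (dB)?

25.48 dB

By definition F = SNR_in/SNR_out, so in dB: SNR_out = SNR_in − NF
SNR_out = 30.4 − 4.92 = 25.48 dB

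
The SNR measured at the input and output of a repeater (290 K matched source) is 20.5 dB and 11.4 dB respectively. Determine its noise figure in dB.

9.1 dB

NF (dB) = SNR_in(dB) − SNR_out(dB) when the source is at T₀
NF = 20.5 − 11.4 = 9.1 dB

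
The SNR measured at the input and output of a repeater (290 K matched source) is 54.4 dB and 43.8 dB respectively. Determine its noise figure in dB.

10.6 dB

NF (dB) = SNR_in(dB) − SNR_out(dB) when the source is at T₀
NF = 54.4 − 43.8 = 10.6 dB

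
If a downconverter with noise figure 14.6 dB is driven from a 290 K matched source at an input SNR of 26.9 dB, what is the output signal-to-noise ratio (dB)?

12.3 dB

By definition F = SNR_in/SNR_out, so in dB: SNR_out = SNR_in − NF
SNR_out = 26.9 − 14.6 = 12.3 dB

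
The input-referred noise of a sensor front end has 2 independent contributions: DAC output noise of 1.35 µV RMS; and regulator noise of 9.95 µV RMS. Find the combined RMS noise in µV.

Uncorrelated sources add in power (mean-square): V_tot = √(ΣV_i²)
V_tot = √[(1.35×10⁻⁶)² + (9.95×10⁻⁶)²] = 1.00×10⁻⁵ V = 10.0 µV

10.0 µV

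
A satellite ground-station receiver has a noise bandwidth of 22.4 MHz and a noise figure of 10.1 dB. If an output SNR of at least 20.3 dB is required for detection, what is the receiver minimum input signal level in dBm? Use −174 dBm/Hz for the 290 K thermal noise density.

Sensitivity = −174 + 10 log₁₀(B) + NF + SNR_min
= −174 + 73.5 + 10.1 + 20.3
= −70.1 dBm → −70.1 dBm

−70.1 dBm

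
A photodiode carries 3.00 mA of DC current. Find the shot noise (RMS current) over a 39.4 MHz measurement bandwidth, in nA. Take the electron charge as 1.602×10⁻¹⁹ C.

I_n = √(2qI·B)
2qI·B = 2 × 1.602×10⁻¹⁹ × 3.00×10⁻³ × 3.94×10⁷ = 3.79×10⁻¹⁴ A²
I_n = √(3.79×10⁻¹⁴) = 1.95×10⁻⁷ A = 195 nA

195 nA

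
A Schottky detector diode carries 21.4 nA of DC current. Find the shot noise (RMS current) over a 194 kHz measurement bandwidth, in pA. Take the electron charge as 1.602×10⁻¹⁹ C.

I_n = √(2qI·B)
2qI·B = 2 × 1.602×10⁻¹⁹ × 2.14×10⁻⁸ × 1.94×10⁵ = 1.33×10⁻²¹ A²
I_n = √(1.33×10⁻²¹) = 3.65×10⁻¹¹ A = 36.5 pA

36.5 pA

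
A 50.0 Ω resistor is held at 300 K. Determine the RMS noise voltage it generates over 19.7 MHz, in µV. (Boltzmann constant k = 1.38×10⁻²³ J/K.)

V_n = √(4kTRB)
4kTRB = 4 × 1.38×10⁻²³ × 300 × 5.00×10¹ × 1.97×10⁷ = 1.63×10⁻¹¹ V²
V_n = √(1.63×10⁻¹¹) = 4.04×10⁻⁶ V = 4.04 µV

4.04 µV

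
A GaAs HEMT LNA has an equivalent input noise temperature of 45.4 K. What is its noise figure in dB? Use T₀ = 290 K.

F = 1 + T_e/T₀ = 1 + 45.4/290 = 1.15655
NF = 10 log₁₀(1.15655) = 0.632 dB

0.632 dB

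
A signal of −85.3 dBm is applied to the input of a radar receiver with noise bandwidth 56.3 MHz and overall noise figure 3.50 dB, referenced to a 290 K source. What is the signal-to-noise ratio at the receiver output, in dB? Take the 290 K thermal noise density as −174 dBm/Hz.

Noise floor: N = −174 + 10 log₁₀(B) + NF
10 log₁₀(5.63×10⁷) = 77.51 dB
N = −174 + 77.51 + 3.50 = −92.99 dBm
SNR = P_sig − N = −85.3 − (−92.99) = 7.69 dB → 7.7 dB

7.7 dB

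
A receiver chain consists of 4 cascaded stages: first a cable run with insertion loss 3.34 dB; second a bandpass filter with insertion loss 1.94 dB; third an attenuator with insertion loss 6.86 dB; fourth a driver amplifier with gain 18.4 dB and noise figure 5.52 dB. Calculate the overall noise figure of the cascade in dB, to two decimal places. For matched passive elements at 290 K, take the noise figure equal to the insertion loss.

Convert to linear (a loss of L dB is a gain of −L dB): F_i = 10^(NF_i/10), G_i = 10^(G_i,dB/10)
  Stage 1: F_1 = 10^(3.34/10) = 2.158, G_1 = 10^(−3.34/10) = 0.4634
  Stage 2: F_2 = 10^(1.94/10) = 1.563, G_2 = 10^(−1.94/10) = 0.6397
  Stage 3: F_3 = 10^(6.86/10) = 4.853, G_3 = 10^(−6.86/10) = 0.2061
  Stage 4: F_4 = 10^(5.52/10) = 3.565, G_4 = 10^(18.4/10) = 69.18
Friis cascade:
  F = 2.158 + (1.563 − 1)/0.4634 + (4.853 − 1)/0.2965 + (3.565 − 1)/0.06109 = 58.34
NF = 10 log₁₀(58.34) = 17.66 dB

17.66 dB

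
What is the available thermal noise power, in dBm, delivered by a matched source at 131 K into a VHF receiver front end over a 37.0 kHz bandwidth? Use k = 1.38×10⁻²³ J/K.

P_n = kTB = 1.38×10⁻²³ × 131 × 3.70×10⁴ = 6.69×10⁻¹⁷ W
In dBm: 10 log₁₀(6.69×10⁻¹⁷ / 10⁻³) = −131.7 dBm

−131.7 dBm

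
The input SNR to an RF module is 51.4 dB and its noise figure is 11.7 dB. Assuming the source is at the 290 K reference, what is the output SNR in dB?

39.7 dB

By definition F = SNR_in/SNR_out, so in dB: SNR_out = SNR_in − NF
SNR_out = 51.4 − 11.7 = 39.7 dB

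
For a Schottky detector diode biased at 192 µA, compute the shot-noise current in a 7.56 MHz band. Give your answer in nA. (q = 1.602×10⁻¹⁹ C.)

21.6 nA

I_n = √(2qI·B)
2qI·B = 2 × 1.602×10⁻¹⁹ × 1.92×10⁻⁴ × 7.56×10⁶ = 4.65×10⁻¹⁶ A²
I_n = √(4.65×10⁻¹⁶) = 2.16×10⁻⁸ A = 21.6 nA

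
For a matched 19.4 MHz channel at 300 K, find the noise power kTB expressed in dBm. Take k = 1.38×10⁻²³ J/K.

−101.0 dBm

P_n = kTB = 1.38×10⁻²³ × 300 × 1.94×10⁷ = 8.03×10⁻¹⁴ W
In dBm: 10 log₁₀(8.03×10⁻¹⁴ / 10⁻³) = −101.0 dBm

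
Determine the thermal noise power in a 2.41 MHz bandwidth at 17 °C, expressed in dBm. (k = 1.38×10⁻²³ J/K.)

−110.2 dBm

T = 17 °C + 273.15 = 290.15 K
P_n = kTB = 1.38×10⁻²³ × 290.15 × 2.41×10⁶ = 9.65×10⁻¹⁵ W
In dBm: 10 log₁₀(9.65×10⁻¹⁵ / 10⁻³) = −110.2 dBm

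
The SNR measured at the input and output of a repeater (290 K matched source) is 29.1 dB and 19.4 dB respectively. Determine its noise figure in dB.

9.7 dB

NF (dB) = SNR_in(dB) − SNR_out(dB) when the source is at T₀
NF = 29.1 − 19.4 = 9.7 dB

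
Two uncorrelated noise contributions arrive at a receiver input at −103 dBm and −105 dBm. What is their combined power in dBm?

Convert to linear, add, convert back:
P₁ = 5.01×10⁻¹⁴ W, P₂ = 3.16×10⁻¹⁴ W
P_tot = 8.17×10⁻¹⁴ W → 10 log₁₀(P_tot / 10⁻³) = −100.9 dBm

−100.9 dBm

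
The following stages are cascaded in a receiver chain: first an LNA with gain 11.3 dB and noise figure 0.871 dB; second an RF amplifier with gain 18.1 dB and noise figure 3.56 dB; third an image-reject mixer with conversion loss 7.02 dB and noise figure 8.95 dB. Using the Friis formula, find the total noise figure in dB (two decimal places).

1.22 dB

Convert to linear (a loss of L dB is a gain of −L dB): F_i = 10^(NF_i/10), G_i = 10^(G_i,dB/10)
  Stage 1: F_1 = 10^(0.871/10) = 1.222, G_1 = 10^(11.3/10) = 13.49
  Stage 2: F_2 = 10^(3.56/10) = 2.270, G_2 = 10^(18.1/10) = 64.57
  Stage 3: F_3 = 10^(8.95/10) = 7.852, G_3 = 10^(−7.02/10) = 0.1986
Friis cascade:
  F = 1.222 + (2.270 − 1)/13.49 + (7.852 − 1)/871.0 = 1.324
NF = 10 log₁₀(1.324) = 1.22 dB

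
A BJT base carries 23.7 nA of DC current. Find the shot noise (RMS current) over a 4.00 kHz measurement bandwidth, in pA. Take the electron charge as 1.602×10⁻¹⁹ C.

5.51 pA

I_n = √(2qI·B)
2qI·B = 2 × 1.602×10⁻¹⁹ × 2.37×10⁻⁸ × 4.00×10³ = 3.04×10⁻²³ A²
I_n = √(3.04×10⁻²³) = 5.51×10⁻¹² A = 5.51 pA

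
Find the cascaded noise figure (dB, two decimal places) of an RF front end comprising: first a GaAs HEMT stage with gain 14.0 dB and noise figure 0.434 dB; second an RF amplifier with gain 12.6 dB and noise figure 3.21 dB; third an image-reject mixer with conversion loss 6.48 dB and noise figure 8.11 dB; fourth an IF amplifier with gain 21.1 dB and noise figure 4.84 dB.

0.72 dB

Convert to linear (a loss of L dB is a gain of −L dB): F_i = 10^(NF_i/10), G_i = 10^(G_i,dB/10)
  Stage 1: F_1 = 10^(0.434/10) = 1.105, G_1 = 10^(14.0/10) = 25.12
  Stage 2: F_2 = 10^(3.21/10) = 2.094, G_2 = 10^(12.6/10) = 18.20
  Stage 3: F_3 = 10^(8.11/10) = 6.471, G_3 = 10^(−6.48/10) = 0.2249
  Stage 4: F_4 = 10^(4.84/10) = 3.048, G_4 = 10^(21.1/10) = 128.8
Friis cascade:
  F = 1.105 + (2.094 − 1)/25.12 + (6.471 − 1)/457.1 + (3.048 − 1)/102.8 = 1.181
NF = 10 log₁₀(1.181) = 0.72 dB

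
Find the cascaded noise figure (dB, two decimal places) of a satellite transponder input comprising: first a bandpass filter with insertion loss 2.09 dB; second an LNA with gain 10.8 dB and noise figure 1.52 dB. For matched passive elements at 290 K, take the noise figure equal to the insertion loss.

Convert to linear (a loss of L dB is a gain of −L dB): F_i = 10^(NF_i/10), G_i = 10^(G_i,dB/10)
  Stage 1: F_1 = 10^(2.09/10) = 1.618, G_1 = 10^(−2.09/10) = 0.6180
  Stage 2: F_2 = 10^(1.52/10) = 1.419, G_2 = 10^(10.8/10) = 12.02
Friis cascade:
  F = 1.618 + (1.419 − 1)/0.6180 = 2.296
NF = 10 log₁₀(2.296) = 3.61 dB

3.61 dB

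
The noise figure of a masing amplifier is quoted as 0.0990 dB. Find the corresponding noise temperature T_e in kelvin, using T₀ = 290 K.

6.69 K

F = 10^(0.0990/10) = 1.02306
T_e = (F − 1)·T₀ = (1.02306 − 1) × 290 = 6.69 K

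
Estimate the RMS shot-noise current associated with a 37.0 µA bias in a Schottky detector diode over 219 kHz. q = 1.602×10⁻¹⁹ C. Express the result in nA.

1.61 nA

I_n = √(2qI·B)
2qI·B = 2 × 1.602×10⁻¹⁹ × 3.70×10⁻⁵ × 2.19×10⁵ = 2.60×10⁻¹⁸ A²
I_n = √(2.60×10⁻¹⁸) = 1.61×10⁻⁹ A = 1.61 nA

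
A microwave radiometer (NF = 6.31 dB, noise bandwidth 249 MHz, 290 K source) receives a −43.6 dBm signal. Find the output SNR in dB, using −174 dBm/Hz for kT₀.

Noise floor: N = −174 + 10 log₁₀(B) + NF
10 log₁₀(2.49×10⁸) = 83.96 dB
N = −174 + 83.96 + 6.31 = −83.73 dBm
SNR = P_sig − N = −43.6 − (−83.73) = 40.13 dB → 40.1 dB

40.1 dB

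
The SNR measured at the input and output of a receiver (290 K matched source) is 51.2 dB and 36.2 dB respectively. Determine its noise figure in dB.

NF (dB) = SNR_in(dB) − SNR_out(dB) when the source is at T₀
NF = 51.2 − 36.2 = 15.0 dB

15.0 dB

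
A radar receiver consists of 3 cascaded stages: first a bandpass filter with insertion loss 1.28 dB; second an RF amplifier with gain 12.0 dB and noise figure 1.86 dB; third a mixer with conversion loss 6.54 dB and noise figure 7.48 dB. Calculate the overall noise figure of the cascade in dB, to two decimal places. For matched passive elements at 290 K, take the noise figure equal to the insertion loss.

3.89 dB

Convert to linear (a loss of L dB is a gain of −L dB): F_i = 10^(NF_i/10), G_i = 10^(G_i,dB/10)
  Stage 1: F_1 = 10^(1.28/10) = 1.343, G_1 = 10^(−1.28/10) = 0.7447
  Stage 2: F_2 = 10^(1.86/10) = 1.535, G_2 = 10^(12.0/10) = 15.85
  Stage 3: F_3 = 10^(7.48/10) = 5.598, G_3 = 10^(−6.54/10) = 0.2218
Friis cascade:
  F = 1.343 + (1.535 − 1)/0.7447 + (5.598 − 1)/11.80 = 2.450
NF = 10 log₁₀(2.450) = 3.89 dB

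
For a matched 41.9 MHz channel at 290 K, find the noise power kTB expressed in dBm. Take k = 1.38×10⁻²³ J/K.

P_n = kTB = 1.38×10⁻²³ × 290 × 4.19×10⁷ = 1.68×10⁻¹³ W
In dBm: 10 log₁₀(1.68×10⁻¹³ / 10⁻³) = −97.8 dBm

−97.8 dBm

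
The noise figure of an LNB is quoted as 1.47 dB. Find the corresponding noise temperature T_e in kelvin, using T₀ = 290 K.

F = 10^(1.47/10) = 1.40281
T_e = (F − 1)·T₀ = (1.40281 − 1) × 290 = 117 K

117 K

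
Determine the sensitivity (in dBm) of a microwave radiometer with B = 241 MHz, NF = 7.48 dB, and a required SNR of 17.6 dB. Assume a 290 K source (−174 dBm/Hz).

−65.1 dBm

Sensitivity = −174 + 10 log₁₀(B) + NF + SNR_min
= −174 + 83.82 + 7.48 + 17.6
= −65.10 dBm → −65.1 dBm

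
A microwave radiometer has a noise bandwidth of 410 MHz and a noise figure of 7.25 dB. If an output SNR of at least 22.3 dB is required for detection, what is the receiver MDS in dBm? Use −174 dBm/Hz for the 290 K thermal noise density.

Sensitivity = −174 + 10 log₁₀(B) + NF + SNR_min
= −174 + 86.13 + 7.25 + 22.3
= −58.32 dBm → −58.3 dBm

−58.3 dBm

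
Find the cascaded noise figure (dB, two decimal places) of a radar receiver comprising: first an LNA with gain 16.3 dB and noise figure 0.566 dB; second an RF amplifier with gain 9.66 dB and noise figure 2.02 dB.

0.62 dB

Convert to linear (a loss of L dB is a gain of −L dB): F_i = 10^(NF_i/10), G_i = 10^(G_i,dB/10)
  Stage 1: F_1 = 10^(0.566/10) = 1.139, G_1 = 10^(16.3/10) = 42.66
  Stage 2: F_2 = 10^(2.02/10) = 1.592, G_2 = 10^(9.66/10) = 9.247
Friis cascade:
  F = 1.139 + (1.592 − 1)/42.66 = 1.153
NF = 10 log₁₀(1.153) = 0.62 dB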